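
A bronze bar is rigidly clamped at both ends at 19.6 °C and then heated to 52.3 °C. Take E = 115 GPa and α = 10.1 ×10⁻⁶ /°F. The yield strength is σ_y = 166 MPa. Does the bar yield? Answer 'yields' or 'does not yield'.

α = 10.1×10⁻⁶/°F × 9/5 = 18.2×10⁻⁶/K.
ΔT = 32.70 K. Constrained thermal stress σ = E·α·ΔT = 115.0×10³ MPa × 18.2×10⁻⁶ × 32.70 = 68.4 MPa (compressive).
Compare to σ_y = 166 MPa: σ < σ_y, so it does not yield.

does not yield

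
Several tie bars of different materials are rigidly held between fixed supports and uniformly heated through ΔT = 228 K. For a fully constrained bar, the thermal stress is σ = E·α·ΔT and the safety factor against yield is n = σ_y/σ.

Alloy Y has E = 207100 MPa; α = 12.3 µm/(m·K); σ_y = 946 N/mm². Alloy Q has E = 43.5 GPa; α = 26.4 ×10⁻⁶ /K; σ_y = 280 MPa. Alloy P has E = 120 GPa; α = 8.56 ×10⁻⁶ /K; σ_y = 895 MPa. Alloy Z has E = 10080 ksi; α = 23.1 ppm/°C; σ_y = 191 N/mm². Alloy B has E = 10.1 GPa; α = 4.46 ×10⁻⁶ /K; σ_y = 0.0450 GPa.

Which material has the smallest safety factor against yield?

In consistent units (E in GPa, α in ×10⁻⁶/K, σ_y in MPa):
  alloy Y: E = 207.1, α = 12.3, σ_y = 946.0 → σ = 581 MPa, n = 1.63
  alloy Q: E = 43.50, α = 26.4, σ_y = 280.0 → σ = 262 MPa, n = 1.07
  alloy P: E = 120.0, α = 8.56, σ_y = 895.0 → σ = 234 MPa, n = 3.82
  alloy Z: E = 69.50, α = 23.1, σ_y = 191.0 → σ = 366 MPa, n = 0.522
  alloy B: E = 10.10, α = 4.46, σ_y = 45.00 → σ = 10.3 MPa, n = 4.38
The minimum is alloy Z at n = 0.522.

alloy Z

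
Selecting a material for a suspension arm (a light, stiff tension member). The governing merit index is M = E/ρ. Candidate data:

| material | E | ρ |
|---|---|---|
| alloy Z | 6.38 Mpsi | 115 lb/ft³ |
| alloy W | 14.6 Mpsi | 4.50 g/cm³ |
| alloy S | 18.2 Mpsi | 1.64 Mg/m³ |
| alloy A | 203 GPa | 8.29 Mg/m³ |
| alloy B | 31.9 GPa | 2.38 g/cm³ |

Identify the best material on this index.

alloy S

In SI units:
  alloy Z: E = 43.99 GPa, ρ = 1842 kg/m³
  alloy W: E = 100.7 GPa, ρ = 4500 kg/m³
  alloy S: E = 125.5 GPa, ρ = 1640 kg/m³
  alloy A: E = 203.0 GPa, ρ = 8290 kg/m³
  alloy B: E = 31.90 GPa, ρ = 2380 kg/m³
  alloy S: M = 76.5 MN·m/kg
  alloy A: M = 24.5 MN·m/kg
  alloy Z: M = 23.9 MN·m/kg
  alloy W: M = 22.4 MN·m/kg
  alloy B: M = 13.4 MN·m/kg
Alloy S has the largest M.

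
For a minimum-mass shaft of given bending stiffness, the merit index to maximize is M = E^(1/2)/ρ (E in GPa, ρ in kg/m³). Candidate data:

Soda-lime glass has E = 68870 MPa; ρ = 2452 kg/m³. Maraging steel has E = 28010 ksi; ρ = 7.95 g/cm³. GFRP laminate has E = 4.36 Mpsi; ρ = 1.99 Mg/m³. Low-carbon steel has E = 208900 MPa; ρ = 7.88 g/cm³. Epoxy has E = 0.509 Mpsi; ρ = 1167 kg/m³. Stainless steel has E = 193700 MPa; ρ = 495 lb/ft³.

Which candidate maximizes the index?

soda-lime glass

Convert each candidate to consistent units, then evaluate M:
  soda-lime glass: E = 68.87 GPa, ρ = 2452 kg/m³
  maraging steel: E = 193.1 GPa, ρ = 7950 kg/m³
  GFRP laminate: E = 30.06 GPa, ρ = 1990 kg/m³
  low-carbon steel: E = 208.9 GPa, ρ = 7880 kg/m³
  epoxy: E = 3.509 GPa, ρ = 1167 kg/m³
  stainless steel: E = 193.7 GPa, ρ = 7929 kg/m³
  soda-lime glass: M = 3.38×10⁻³
  GFRP laminate: M = 2.76×10⁻³
  low-carbon steel: M = 1.83×10⁻³
  stainless steel: M = 1.76×10⁻³
  maraging steel: M = 1.75×10⁻³
  epoxy: M = 1.61×10⁻³
Soda-lime glass has the largest M.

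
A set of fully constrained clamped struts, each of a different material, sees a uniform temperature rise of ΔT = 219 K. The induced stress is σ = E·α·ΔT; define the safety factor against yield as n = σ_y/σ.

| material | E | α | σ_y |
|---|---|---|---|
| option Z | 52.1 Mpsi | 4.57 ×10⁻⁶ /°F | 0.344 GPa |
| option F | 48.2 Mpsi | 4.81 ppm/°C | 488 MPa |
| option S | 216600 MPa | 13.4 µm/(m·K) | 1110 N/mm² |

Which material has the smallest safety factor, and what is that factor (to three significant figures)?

option Z, n = 0.532

In consistent units (E in GPa, α in ×10⁻⁶/K, σ_y in MPa):
  option Z: E = 359.2, α = 8.23, σ_y = 344.0 → σ = 647 MPa, n = 0.532
  option F: E = 332.3, α = 4.81, σ_y = 488.0 → σ = 350 MPa, n = 1.39
  option S: E = 216.6, α = 13.4, σ_y = 1110 → σ = 636 MPa, n = 1.75
Smallest n: option Z with n = 0.532.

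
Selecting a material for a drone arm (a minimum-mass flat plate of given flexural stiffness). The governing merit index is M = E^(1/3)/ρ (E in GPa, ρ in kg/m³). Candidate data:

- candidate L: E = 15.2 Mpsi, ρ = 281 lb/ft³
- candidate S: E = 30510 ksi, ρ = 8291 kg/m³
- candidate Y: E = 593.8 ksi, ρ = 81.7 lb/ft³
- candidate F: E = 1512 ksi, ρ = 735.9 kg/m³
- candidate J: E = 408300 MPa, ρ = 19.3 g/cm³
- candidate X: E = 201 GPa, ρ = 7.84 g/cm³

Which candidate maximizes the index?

candidate F

Normalizing units and computing the index:
  candidate L: E = 104.8 GPa, ρ = 4501 kg/m³
  candidate S: E = 210.4 GPa, ρ = 8291 kg/m³
  candidate Y: E = 4.094 GPa, ρ = 1309 kg/m³
  candidate F: E = 10.42 GPa, ρ = 735.9 kg/m³
  candidate J: E = 408.3 GPa, ρ = 19300 kg/m³
  candidate X: E = 201.0 GPa, ρ = 7840 kg/m³
  candidate F: M = 2.97×10⁻³
  candidate Y: M = 1.22×10⁻³
  candidate L: M = 1.05×10⁻³
  candidate X: M = 0.747×10⁻³
  candidate S: M = 0.717×10⁻³
  candidate J: M = 0.384×10⁻³
Highest index: candidate F.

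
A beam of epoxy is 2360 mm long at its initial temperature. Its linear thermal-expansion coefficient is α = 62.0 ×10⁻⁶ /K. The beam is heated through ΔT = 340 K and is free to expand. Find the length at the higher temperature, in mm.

2409.7 mm

ΔL = α·L₀·ΔT = 62.0×10⁻⁶ × 2360 mm × 340.0 K = 49.7 mm.
L = L₀ + ΔL = 2360 + 49.7 = 2409.7 mm.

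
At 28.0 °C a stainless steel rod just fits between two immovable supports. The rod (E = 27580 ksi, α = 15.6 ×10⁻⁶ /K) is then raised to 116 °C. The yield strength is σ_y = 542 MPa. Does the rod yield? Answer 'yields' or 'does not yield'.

E = 27580 ksi = 190.2 GPa.
ΔT = 88.00 K. Constrained thermal stress σ = E·α·ΔT = 190.2×10³ MPa × 15.6×10⁻⁶ × 88.00 = 261 MPa (compressive).
Compare to σ_y = 542 MPa: σ < σ_y, so it does not yield.

does not yield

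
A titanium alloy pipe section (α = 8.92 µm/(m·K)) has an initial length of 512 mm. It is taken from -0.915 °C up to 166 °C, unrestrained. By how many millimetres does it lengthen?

ΔT = 166 − (-0.915) = 166.9 K.
ΔL = α·L₀·ΔT = 8.92×10⁻⁶ × 512 mm × 166.9 K = 0.762 mm.

0.762 mm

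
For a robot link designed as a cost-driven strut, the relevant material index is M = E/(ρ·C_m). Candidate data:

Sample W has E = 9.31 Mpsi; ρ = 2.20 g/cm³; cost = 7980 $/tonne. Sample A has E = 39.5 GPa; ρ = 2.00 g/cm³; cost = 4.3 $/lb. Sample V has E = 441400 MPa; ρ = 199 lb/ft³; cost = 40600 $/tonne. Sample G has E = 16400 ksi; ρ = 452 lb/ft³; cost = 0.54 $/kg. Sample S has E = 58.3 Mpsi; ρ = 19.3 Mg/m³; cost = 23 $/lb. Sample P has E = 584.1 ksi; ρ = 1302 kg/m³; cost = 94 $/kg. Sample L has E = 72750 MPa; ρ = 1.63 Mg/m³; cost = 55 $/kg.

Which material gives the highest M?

Putting every candidate on a common basis:
  sample W: E = 64.19 GPa, ρ = 2200 kg/m³, cost = 7.980 $/kg
  sample A: E = 39.50 GPa, ρ = 2000 kg/m³, cost = 9.480 $/kg
  sample V: E = 441.4 GPa, ρ = 3188 kg/m³, cost = 40.60 $/kg
  sample G: E = 113.1 GPa, ρ = 7240 kg/m³, cost = 0.5400 $/kg
  sample S: E = 402.0 GPa, ρ = 19300 kg/m³, cost = 50.71 $/kg
  sample P: E = 4.027 GPa, ρ = 1302 kg/m³, cost = 94.00 $/kg
  sample L: E = 72.75 GPa, ρ = 1630 kg/m³, cost = 55.00 $/kg
  sample G: M = 28.9 MN·m per $
  sample W: M = 3.66 MN·m per $
  sample V: M = 3.41 MN·m per $
  sample A: M = 2.08 MN·m per $
  sample L: M = 0.811 MN·m per $
  sample S: M = 0.411 MN·m per $
  sample P: M = 0.0329 MN·m per $
The maximum is for sample G.

sample G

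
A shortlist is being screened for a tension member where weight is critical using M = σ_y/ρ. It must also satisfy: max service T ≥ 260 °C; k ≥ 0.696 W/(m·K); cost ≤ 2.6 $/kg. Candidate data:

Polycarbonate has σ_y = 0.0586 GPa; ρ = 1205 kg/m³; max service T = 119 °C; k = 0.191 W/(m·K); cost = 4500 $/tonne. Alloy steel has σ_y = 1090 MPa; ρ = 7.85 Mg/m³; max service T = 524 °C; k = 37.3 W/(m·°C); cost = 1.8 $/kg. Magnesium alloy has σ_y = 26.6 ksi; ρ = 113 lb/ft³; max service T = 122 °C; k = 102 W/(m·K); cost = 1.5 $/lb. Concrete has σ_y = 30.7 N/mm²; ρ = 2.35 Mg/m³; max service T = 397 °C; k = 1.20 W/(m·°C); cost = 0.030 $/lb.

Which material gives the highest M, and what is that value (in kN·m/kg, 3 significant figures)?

alloy steel, M = 139 kN·m/kg

Screen on constraints: max service T ≥ 260 °C; k ≥ 0.696 W/(m·K); cost ≤ 2.6 $/kg. Survivors: alloy steel, concrete.
After converting to SI:
  alloy steel: σ_y = 1090 MPa, ρ = 7850 kg/m³
  concrete: σ_y = 30.70 MPa, ρ = 2350 kg/m³
  alloy steel: M = 139 kN·m/kg
  concrete: M = 13.1 kN·m/kg
Alloy steel ranks first.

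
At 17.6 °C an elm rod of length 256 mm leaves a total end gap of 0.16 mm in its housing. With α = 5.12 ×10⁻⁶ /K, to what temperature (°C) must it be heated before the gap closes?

α·L₀·ΔT = 0.16 mm ⇒ ΔT = 0.16 / (5.12×10⁻⁶ × 256.0) = 122.1 K.
T = 17.6 + 122.1 = 139.7 °C.

140 °C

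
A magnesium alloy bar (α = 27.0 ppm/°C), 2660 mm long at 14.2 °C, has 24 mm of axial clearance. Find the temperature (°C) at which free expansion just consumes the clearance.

α·L₀·ΔT = 24.0 mm ⇒ ΔT = 24.0 / (27.0×10⁻⁶ × 2660.0) = 334.2 K.
T = 14.2 + 334.2 = 348.4 °C.

348 °C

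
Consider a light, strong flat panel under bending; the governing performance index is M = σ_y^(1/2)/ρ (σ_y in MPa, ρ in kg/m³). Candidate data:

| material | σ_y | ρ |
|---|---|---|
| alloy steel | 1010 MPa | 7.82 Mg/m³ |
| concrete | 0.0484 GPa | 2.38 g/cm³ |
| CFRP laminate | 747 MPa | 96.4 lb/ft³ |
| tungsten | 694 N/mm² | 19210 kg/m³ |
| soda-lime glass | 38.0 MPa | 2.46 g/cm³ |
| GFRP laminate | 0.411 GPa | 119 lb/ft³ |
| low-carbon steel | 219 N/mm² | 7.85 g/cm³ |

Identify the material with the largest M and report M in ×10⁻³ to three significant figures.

In SI units:
  alloy steel: σ_y = 1010 MPa, ρ = 7820 kg/m³
  concrete: σ_y = 48.40 MPa, ρ = 2380 kg/m³
  CFRP laminate: σ_y = 747.0 MPa, ρ = 1544 kg/m³
  tungsten: σ_y = 694.0 MPa, ρ = 19210 kg/m³
  soda-lime glass: σ_y = 38.00 MPa, ρ = 2460 kg/m³
  GFRP laminate: σ_y = 411.0 MPa, ρ = 1906 kg/m³
  low-carbon steel: σ_y = 219.0 MPa, ρ = 7850 kg/m³
  CFRP laminate: M = 17.7×10⁻³
  GFRP laminate: M = 10.6×10⁻³
  alloy steel: M = 4.06×10⁻³
  concrete: M = 2.92×10⁻³
  soda-lime glass: M = 2.51×10⁻³
  low-carbon steel: M = 1.89×10⁻³
  tungsten: M = 1.37×10⁻³
The maximum is for CFRP laminate.

CFRP laminate, M = 17.7×10⁻³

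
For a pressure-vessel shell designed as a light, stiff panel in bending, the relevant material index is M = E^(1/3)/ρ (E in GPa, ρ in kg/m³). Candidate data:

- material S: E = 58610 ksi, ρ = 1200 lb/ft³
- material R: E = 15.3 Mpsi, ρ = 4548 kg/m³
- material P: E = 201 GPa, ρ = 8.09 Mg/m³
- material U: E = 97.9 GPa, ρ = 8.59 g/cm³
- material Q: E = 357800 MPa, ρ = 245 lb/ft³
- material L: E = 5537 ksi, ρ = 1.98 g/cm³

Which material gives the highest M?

material Q

After converting to SI:
  material S: E = 404.1 GPa, ρ = 19220 kg/m³
  material R: E = 105.5 GPa, ρ = 4548 kg/m³
  material P: E = 201.0 GPa, ρ = 8090 kg/m³
  material U: E = 97.90 GPa, ρ = 8590 kg/m³
  material Q: E = 357.8 GPa, ρ = 3925 kg/m³
  material L: E = 38.18 GPa, ρ = 1980 kg/m³
  material Q: M = 1.81×10⁻³
  material L: M = 1.70×10⁻³
  material R: M = 1.04×10⁻³
  material P: M = 0.724×10⁻³
  material U: M = 0.537×10⁻³
  material S: M = 0.385×10⁻³
Material Q has the largest M.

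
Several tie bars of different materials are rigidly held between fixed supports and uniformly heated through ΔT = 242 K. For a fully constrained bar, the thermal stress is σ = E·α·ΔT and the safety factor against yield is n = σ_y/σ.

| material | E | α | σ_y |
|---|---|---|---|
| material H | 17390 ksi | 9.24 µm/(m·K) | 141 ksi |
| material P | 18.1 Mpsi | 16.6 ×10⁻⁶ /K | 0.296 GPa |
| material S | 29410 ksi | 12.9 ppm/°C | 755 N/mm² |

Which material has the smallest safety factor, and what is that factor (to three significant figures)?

In consistent units (E in GPa, α in ×10⁻⁶/K, σ_y in MPa):
  material H: E = 119.9, α = 9.24, σ_y = 972.2 → σ = 268 MPa, n = 3.63
  material P: E = 124.8, α = 16.6, σ_y = 296.0 → σ = 501 MPa, n = 0.590
  material S: E = 202.8, α = 12.9, σ_y = 755.0 → σ = 633 MPa, n = 1.19
Smallest n: material P with n = 0.590.

material P, n = 0.590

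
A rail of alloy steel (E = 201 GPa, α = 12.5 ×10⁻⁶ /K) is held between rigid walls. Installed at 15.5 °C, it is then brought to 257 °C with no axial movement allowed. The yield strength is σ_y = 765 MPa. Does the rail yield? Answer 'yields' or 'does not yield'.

ΔT = 241.5 K. Constrained thermal stress σ = E·α·ΔT = 201.0×10³ MPa × 12.5×10⁻⁶ × 241.5 = 607 MPa (compressive).
Compare to σ_y = 765 MPa: σ < σ_y, so it does not yield.

does not yield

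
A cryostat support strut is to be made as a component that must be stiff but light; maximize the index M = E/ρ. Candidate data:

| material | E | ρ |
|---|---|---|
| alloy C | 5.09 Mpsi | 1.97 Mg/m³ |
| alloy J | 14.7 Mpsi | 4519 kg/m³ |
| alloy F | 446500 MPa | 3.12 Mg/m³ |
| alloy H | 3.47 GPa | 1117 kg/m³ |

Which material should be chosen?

alloy F

Convert each candidate to consistent units, then evaluate M:
  alloy C: E = 35.09 GPa, ρ = 1970 kg/m³
  alloy J: E = 101.4 GPa, ρ = 4519 kg/m³
  alloy F: E = 446.5 GPa, ρ = 3120 kg/m³
  alloy H: E = 3.470 GPa, ρ = 1117 kg/m³
  alloy F: M = 143 MN·m/kg
  alloy J: M = 22.4 MN·m/kg
  alloy C: M = 17.8 MN·m/kg
  alloy H: M = 3.11 MN·m/kg
The maximum is for alloy F.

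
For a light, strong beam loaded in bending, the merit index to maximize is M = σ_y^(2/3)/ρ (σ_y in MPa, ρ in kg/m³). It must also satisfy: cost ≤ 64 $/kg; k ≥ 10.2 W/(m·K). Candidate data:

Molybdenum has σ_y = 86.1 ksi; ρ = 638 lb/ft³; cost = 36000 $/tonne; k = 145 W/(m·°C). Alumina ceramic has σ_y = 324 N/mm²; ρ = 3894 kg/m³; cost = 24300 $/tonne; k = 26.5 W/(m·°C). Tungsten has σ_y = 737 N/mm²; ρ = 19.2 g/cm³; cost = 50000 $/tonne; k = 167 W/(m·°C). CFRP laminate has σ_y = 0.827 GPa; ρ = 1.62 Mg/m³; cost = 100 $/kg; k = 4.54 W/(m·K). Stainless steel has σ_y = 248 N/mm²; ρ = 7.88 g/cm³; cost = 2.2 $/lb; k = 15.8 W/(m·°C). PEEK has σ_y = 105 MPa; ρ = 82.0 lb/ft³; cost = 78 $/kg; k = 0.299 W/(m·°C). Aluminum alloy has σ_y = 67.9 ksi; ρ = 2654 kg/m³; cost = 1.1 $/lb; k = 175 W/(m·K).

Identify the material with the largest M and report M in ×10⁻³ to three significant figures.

aluminum alloy, M = 22.7×10⁻³

Screen on constraints: cost ≤ 64 $/kg; k ≥ 10.2 W/(m·K). Survivors: molybdenum, alumina ceramic, tungsten, stainless steel, aluminum alloy.
Convert each candidate to consistent units, then evaluate M:
  molybdenum: σ_y = 593.6 MPa, ρ = 10220 kg/m³
  alumina ceramic: σ_y = 324.0 MPa, ρ = 3894 kg/m³
  tungsten: σ_y = 737.0 MPa, ρ = 19200 kg/m³
  stainless steel: σ_y = 248.0 MPa, ρ = 7880 kg/m³
  aluminum alloy: σ_y = 468.2 MPa, ρ = 2654 kg/m³
  aluminum alloy: M = 22.7×10⁻³
  alumina ceramic: M = 12.1×10⁻³
  molybdenum: M = 6.91×10⁻³
  stainless steel: M = 5.01×10⁻³
  tungsten: M = 4.25×10⁻³
Aluminum alloy has the largest M.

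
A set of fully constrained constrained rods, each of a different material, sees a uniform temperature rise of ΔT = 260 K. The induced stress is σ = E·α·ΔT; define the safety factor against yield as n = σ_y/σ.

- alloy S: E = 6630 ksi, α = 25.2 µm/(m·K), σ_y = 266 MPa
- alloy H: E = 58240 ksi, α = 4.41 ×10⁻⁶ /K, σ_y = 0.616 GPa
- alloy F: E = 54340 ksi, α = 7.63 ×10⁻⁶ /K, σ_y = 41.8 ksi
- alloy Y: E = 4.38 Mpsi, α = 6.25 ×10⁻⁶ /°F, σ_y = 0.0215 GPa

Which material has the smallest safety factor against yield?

alloy Y

In consistent units (E in GPa, α in ×10⁻⁶/K, σ_y in MPa):
  alloy S: E = 45.71, α = 25.2, σ_y = 266.0 → σ = 300 MPa, n = 0.888
  alloy H: E = 401.6, α = 4.41, σ_y = 616.0 → σ = 460 MPa, n = 1.34
  alloy F: E = 374.7, α = 7.63, σ_y = 288.2 → σ = 743 MPa, n = 0.388
  alloy Y: E = 30.20, α = 11.2, σ_y = 21.50 → σ = 88.3 MPa, n = 0.243
The minimum is alloy Y at n = 0.243.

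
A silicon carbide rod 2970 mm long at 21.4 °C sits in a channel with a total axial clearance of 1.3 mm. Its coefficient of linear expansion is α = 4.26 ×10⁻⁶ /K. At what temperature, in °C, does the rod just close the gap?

124 °C

α·L₀·ΔT = 1.3 mm ⇒ ΔT = 1.3 / (4.26×10⁻⁶ × 2970.0) = 102.7 K.
T = 21.4 + 102.7 = 124.1 °C.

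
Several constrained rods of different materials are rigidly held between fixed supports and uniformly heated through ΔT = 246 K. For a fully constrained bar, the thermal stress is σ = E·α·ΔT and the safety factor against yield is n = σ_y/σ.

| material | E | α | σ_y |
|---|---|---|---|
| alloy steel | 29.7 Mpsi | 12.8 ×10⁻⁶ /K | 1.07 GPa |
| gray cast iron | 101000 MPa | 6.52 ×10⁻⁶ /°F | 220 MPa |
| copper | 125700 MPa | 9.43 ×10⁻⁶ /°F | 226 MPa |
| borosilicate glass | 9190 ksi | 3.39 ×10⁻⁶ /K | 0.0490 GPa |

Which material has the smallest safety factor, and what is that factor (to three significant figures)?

With everything in SI (GPa, ×10⁻⁶/K, MPa):
  alloy steel: E = 204.8, α = 12.8, σ_y = 1070 → σ = 645 MPa, n = 1.66
  gray cast iron: E = 101.0, α = 11.7, σ_y = 220.0 → σ = 292 MPa, n = 0.754
  copper: E = 125.7, α = 17.0, σ_y = 226.0 → σ = 525 MPa, n = 0.431
  borosilicate glass: E = 63.36, α = 3.39, σ_y = 49.00 → σ = 52.8 MPa, n = 0.927
Smallest n: copper with n = 0.431.

copper, n = 0.431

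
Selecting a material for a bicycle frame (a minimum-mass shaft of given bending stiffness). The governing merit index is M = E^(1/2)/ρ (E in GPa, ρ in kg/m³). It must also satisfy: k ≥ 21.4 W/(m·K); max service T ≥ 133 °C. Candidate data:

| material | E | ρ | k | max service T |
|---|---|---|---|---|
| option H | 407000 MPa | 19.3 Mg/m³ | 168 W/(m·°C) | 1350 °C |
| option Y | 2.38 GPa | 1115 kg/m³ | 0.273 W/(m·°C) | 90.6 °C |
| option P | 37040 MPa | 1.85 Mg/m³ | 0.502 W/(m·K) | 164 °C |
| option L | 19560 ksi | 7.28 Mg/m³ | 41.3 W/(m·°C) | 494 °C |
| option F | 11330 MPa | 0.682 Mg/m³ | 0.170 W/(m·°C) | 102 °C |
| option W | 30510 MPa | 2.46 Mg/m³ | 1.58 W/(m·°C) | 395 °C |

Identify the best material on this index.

Screen on constraints: k ≥ 21.4 W/(m·K); max service T ≥ 133 °C. Survivors: option H, option L.
Putting every candidate on a common basis:
  option H: E = 407.0 GPa, ρ = 19300 kg/m³
  option L: E = 134.9 GPa, ρ = 7280 kg/m³
  option L: M = 1.60×10⁻³
  option H: M = 1.05×10⁻³
Option L has the largest M.

option L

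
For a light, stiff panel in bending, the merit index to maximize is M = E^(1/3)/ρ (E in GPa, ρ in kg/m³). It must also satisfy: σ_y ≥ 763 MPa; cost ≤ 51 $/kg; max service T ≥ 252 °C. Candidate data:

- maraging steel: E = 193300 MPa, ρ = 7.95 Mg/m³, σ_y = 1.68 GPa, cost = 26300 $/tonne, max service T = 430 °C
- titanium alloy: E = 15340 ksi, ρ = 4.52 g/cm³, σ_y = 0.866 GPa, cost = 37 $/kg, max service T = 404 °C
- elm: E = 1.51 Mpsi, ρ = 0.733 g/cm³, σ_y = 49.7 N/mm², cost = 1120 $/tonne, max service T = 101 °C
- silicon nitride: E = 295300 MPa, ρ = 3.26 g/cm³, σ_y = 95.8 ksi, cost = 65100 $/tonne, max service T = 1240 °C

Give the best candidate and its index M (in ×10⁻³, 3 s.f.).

titanium alloy, M = 1.05×10⁻³

Screen on constraints: σ_y ≥ 763 MPa; cost ≤ 51 $/kg; max service T ≥ 252 °C. Survivors: maraging steel, titanium alloy.
Convert each candidate to consistent units, then evaluate M:
  maraging steel: E = 193.3 GPa, ρ = 7950 kg/m³
  titanium alloy: E = 105.8 GPa, ρ = 4520 kg/m³
  titanium alloy: M = 1.05×10⁻³
  maraging steel: M = 0.727×10⁻³
The maximum is for titanium alloy.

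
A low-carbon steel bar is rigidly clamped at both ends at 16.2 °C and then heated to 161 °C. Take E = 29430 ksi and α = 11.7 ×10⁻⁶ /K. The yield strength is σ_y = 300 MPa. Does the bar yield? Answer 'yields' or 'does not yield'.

yields

E = 29430 ksi = 202.9 GPa.
ΔT = 144.8 K. Constrained thermal stress σ = E·α·ΔT = 202.9×10³ MPa × 11.7×10⁻⁶ × 144.8 = 344 MPa (compressive).
Compare to σ_y = 300 MPa: σ ≥ σ_y, so it yields.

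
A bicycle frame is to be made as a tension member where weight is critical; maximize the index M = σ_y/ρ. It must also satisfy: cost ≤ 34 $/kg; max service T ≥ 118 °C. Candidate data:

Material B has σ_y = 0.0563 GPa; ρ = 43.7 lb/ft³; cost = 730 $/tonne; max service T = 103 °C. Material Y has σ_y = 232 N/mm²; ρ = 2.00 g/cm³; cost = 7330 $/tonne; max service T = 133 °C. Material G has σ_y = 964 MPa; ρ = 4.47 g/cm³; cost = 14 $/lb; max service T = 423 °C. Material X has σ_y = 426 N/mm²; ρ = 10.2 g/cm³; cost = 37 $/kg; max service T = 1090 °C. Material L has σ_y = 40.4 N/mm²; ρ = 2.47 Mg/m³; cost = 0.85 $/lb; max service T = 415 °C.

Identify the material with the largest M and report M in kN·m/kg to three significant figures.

Screen on constraints: cost ≤ 34 $/kg; max service T ≥ 118 °C. Survivors: material Y, material G, material L.
After converting to SI:
  material Y: σ_y = 232.0 MPa, ρ = 2000 kg/m³
  material G: σ_y = 964.0 MPa, ρ = 4470 kg/m³
  material L: σ_y = 40.40 MPa, ρ = 2470 kg/m³
  material G: M = 216 kN·m/kg
  material Y: M = 116 kN·m/kg
  material L: M = 16.4 kN·m/kg
Material G has the largest M.

material G, M = 216 kN·m/kg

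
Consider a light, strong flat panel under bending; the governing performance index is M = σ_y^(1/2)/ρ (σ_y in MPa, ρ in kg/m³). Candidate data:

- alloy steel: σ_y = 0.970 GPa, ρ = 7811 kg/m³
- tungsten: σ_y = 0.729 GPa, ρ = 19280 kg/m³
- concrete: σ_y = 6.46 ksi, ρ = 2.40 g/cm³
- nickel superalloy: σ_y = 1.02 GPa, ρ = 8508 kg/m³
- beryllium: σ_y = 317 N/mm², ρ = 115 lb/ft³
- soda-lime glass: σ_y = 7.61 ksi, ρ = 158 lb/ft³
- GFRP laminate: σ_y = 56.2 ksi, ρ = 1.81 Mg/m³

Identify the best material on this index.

Normalizing units and computing the index:
  alloy steel: σ_y = 970.0 MPa, ρ = 7811 kg/m³
  tungsten: σ_y = 729.0 MPa, ρ = 19280 kg/m³
  concrete: σ_y = 44.54 MPa, ρ = 2400 kg/m³
  nickel superalloy: σ_y = 1020 MPa, ρ = 8508 kg/m³
  beryllium: σ_y = 317.0 MPa, ρ = 1842 kg/m³
  soda-lime glass: σ_y = 52.47 MPa, ρ = 2531 kg/m³
  GFRP laminate: σ_y = 387.5 MPa, ρ = 1810 kg/m³
  GFRP laminate: M = 10.9×10⁻³
  beryllium: M = 9.67×10⁻³
  alloy steel: M = 3.99×10⁻³
  nickel superalloy: M = 3.75×10⁻³
  soda-lime glass: M = 2.86×10⁻³
  concrete: M = 2.78×10⁻³
  tungsten: M = 1.40×10⁻³
GFRP laminate ranks first.

GFRP laminate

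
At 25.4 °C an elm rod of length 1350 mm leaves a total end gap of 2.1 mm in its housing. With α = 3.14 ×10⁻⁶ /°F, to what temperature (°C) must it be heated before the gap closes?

α = 3.14×10⁻⁶/°F × 9/5 = 5.65×10⁻⁶/K.
α·L₀·ΔT = 2.1 mm ⇒ ΔT = 2.1 / (5.65×10⁻⁶ × 1350.0) = 275.2 K.
T = 25.4 + 275.2 = 300.6 °C.

301 °C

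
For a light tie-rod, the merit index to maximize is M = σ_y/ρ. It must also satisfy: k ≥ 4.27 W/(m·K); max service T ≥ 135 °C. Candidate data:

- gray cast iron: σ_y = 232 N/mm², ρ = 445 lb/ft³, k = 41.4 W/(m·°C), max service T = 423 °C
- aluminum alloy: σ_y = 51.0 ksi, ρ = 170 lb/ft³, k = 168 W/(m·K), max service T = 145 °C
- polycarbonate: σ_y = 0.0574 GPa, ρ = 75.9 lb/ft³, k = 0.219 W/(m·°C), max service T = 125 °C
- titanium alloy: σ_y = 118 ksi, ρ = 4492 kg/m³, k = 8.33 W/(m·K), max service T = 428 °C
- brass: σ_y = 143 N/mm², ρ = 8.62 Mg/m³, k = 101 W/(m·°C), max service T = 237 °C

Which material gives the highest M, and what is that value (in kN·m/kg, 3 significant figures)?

titanium alloy, M = 181 kN·m/kg

Screen on constraints: k ≥ 4.27 W/(m·K); max service T ≥ 135 °C. Survivors: gray cast iron, aluminum alloy, titanium alloy, brass.
Convert each candidate to consistent units, then evaluate M:
  gray cast iron: σ_y = 232.0 MPa, ρ = 7128 kg/m³
  aluminum alloy: σ_y = 351.6 MPa, ρ = 2723 kg/m³
  titanium alloy: σ_y = 813.6 MPa, ρ = 4492 kg/m³
  brass: σ_y = 143.0 MPa, ρ = 8620 kg/m³
  titanium alloy: M = 181 kN·m/kg
  aluminum alloy: M = 129 kN·m/kg
  gray cast iron: M = 32.5 kN·m/kg
  brass: M = 16.6 kN·m/kg
Highest index: titanium alloy.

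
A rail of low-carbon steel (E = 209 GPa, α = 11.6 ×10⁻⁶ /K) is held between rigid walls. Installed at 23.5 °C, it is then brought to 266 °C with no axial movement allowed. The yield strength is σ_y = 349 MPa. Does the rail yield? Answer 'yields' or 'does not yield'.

yields

ΔT = 242.5 K. Constrained thermal stress σ = E·α·ΔT = 209.0×10³ MPa × 11.6×10⁻⁶ × 242.5 = 588 MPa (compressive).
Compare to σ_y = 349 MPa: σ ≥ σ_y, so it yields.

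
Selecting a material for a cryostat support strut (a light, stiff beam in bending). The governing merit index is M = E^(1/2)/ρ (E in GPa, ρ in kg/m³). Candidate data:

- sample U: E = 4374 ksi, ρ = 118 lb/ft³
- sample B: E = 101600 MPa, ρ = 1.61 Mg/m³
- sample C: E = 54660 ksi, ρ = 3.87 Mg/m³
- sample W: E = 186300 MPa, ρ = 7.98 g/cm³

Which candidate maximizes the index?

sample B

In SI units:
  sample U: E = 30.16 GPa, ρ = 1890 kg/m³
  sample B: E = 101.6 GPa, ρ = 1610 kg/m³
  sample C: E = 376.9 GPa, ρ = 3870 kg/m³
  sample W: E = 186.3 GPa, ρ = 7980 kg/m³
  sample B: M = 6.26×10⁻³
  sample C: M = 5.02×10⁻³
  sample U: M = 2.91×10⁻³
  sample W: M = 1.71×10⁻³
Sample B ranks first.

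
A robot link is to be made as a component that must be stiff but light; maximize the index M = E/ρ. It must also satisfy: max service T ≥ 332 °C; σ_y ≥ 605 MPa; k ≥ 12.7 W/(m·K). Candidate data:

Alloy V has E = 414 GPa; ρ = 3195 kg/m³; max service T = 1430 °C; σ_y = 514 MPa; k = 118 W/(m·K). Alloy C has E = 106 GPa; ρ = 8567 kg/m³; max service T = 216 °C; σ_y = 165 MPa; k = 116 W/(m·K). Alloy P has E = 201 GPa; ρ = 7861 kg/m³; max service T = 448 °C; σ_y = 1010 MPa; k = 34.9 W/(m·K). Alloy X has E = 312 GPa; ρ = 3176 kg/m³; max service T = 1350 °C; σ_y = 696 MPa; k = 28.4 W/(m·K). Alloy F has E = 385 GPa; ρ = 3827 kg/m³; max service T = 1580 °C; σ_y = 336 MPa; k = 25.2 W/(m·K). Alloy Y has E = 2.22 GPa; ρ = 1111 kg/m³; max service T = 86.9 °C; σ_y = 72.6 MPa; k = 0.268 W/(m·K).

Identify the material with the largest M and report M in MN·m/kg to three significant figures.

Screen on constraints: max service T ≥ 332 °C; σ_y ≥ 605 MPa; k ≥ 12.7 W/(m·K). Survivors: alloy P, alloy X.
Evaluate M for each candidate:
  alloy X: M = 98.2 MN·m/kg
  alloy P: M = 25.6 MN·m/kg
Alloy X has the largest M.

alloy X, M = 98.2 MN·m/kg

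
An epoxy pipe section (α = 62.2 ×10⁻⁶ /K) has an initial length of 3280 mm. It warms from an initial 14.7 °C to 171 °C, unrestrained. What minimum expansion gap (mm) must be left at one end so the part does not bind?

ΔT = 171 − 14.7 = 156.3 K.
ΔL = α·L₀·ΔT = 62.2×10⁻⁶ × 3280 mm × 156.3 K = 31.9 mm.

31.9 mm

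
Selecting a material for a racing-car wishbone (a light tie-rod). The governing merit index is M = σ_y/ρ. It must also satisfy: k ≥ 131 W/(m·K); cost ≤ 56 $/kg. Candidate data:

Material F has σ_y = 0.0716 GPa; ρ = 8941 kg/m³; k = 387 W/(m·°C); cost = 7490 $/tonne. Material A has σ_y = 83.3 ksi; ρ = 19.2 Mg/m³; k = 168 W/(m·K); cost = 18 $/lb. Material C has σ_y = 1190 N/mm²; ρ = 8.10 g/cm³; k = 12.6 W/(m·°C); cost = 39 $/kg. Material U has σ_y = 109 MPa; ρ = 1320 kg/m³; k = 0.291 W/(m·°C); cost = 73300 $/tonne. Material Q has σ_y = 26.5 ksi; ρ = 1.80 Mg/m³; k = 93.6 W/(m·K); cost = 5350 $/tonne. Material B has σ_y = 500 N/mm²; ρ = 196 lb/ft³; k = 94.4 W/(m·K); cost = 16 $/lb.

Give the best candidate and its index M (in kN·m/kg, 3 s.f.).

Screen on constraints: k ≥ 131 W/(m·K); cost ≤ 56 $/kg. Survivors: material F, material A.
Convert each candidate to consistent units, then evaluate M:
  material F: σ_y = 71.60 MPa, ρ = 8941 kg/m³
  material A: σ_y = 574.3 MPa, ρ = 19200 kg/m³
  material A: M = 29.9 kN·m/kg
  material F: M = 8.01 kN·m/kg
Material A ranks first.

material A, M = 29.9 kN·m/kg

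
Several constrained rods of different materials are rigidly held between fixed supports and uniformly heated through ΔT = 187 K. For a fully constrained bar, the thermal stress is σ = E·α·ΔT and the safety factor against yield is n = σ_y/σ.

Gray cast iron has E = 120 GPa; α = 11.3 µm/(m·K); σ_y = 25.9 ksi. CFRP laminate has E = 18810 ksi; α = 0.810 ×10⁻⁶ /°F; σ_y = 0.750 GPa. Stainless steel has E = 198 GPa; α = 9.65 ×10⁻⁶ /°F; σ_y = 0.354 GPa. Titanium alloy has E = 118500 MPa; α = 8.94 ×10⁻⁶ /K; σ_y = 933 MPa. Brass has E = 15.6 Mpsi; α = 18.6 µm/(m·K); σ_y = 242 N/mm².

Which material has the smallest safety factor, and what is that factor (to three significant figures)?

In consistent units (E in GPa, α in ×10⁻⁶/K, σ_y in MPa):
  gray cast iron: E = 120.0, α = 11.3, σ_y = 178.6 → σ = 254 MPa, n = 0.704
  CFRP laminate: E = 129.7, α = 1.46, σ_y = 750.0 → σ = 35.4 MPa, n = 21.2
  stainless steel: E = 198.0, α = 17.4, σ_y = 354.0 → σ = 643 MPa, n = 0.550
  titanium alloy: E = 118.5, α = 8.94, σ_y = 933.0 → σ = 198 MPa, n = 4.71
  brass: E = 107.6, α = 18.6, σ_y = 242.0 → σ = 374 MPa, n = 0.647
Smallest n: stainless steel with n = 0.550.

stainless steel, n = 0.550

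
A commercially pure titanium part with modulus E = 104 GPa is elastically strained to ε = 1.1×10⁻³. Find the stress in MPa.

σ = E·ε = 104000 MPa × 1.1×10⁻³ = 114 MPa.

114 MPa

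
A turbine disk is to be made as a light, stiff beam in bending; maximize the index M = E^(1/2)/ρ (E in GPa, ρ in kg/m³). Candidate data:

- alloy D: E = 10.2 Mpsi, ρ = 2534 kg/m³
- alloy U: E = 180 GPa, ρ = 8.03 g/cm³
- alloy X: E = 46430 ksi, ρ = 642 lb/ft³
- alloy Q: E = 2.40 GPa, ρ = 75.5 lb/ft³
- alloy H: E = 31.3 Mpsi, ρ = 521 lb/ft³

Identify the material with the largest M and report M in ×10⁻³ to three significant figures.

alloy D, M = 3.31×10⁻³

Putting every candidate on a common basis:
  alloy D: E = 70.33 GPa, ρ = 2534 kg/m³
  alloy U: E = 180.0 GPa, ρ = 8030 kg/m³
  alloy X: E = 320.1 GPa, ρ = 10280 kg/m³
  alloy Q: E = 2.400 GPa, ρ = 1209 kg/m³
  alloy H: E = 215.8 GPa, ρ = 8346 kg/m³
  alloy D: M = 3.31×10⁻³
  alloy H: M = 1.76×10⁻³
  alloy X: M = 1.74×10⁻³
  alloy U: M = 1.67×10⁻³
  alloy Q: M = 1.28×10⁻³
Alloy D has the largest M.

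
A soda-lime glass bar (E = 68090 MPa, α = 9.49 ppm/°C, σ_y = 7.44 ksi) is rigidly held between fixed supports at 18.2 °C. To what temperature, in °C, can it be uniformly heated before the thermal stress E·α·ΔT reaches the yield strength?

97.6 °C

E = 68090 MPa = 68.09 GPa.
σ_y = 7.44 ksi = 51.30 MPa.
E·α·ΔT = 51.30 MPa ⇒ ΔT = 51.30 / (68.09×10³ × 9.49×10⁻⁶) = 79.39 K.
T = 18.2 + 79.39 = 97.59 °C.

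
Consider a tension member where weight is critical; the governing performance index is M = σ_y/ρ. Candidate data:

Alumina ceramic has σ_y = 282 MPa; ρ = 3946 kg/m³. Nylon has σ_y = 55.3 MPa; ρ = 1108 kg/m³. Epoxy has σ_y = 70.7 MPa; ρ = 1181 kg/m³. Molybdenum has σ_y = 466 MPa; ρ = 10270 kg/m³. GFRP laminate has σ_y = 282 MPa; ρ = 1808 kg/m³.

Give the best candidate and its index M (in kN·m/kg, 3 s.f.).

GFRP laminate, M = 156 kN·m/kg

Evaluate M for each candidate:
  GFRP laminate: M = 156 kN·m/kg
  alumina ceramic: M = 71.5 kN·m/kg
  epoxy: M = 59.9 kN·m/kg
  nylon: M = 49.9 kN·m/kg
  molybdenum: M = 45.4 kN·m/kg
Highest index: GFRP laminate.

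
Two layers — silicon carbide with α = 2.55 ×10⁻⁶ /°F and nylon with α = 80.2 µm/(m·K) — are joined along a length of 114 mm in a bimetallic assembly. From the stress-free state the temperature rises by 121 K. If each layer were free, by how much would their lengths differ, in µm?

1040 µm

silicon carbide: α = 2.55×10⁻⁶/°F × 9/5 = 4.59×10⁻⁶/K.
Δα = |4.59 − 80.2|×10⁻⁶/K = 75.6×10⁻⁶/K.
ΔL_mismatch = Δα·L·ΔT = 75.6×10⁻⁶ × 114.0 mm × 121.0 K = 1040 µm.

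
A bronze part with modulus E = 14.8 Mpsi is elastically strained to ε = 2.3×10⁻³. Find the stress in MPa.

E = 14.8 Mpsi = 102.0 GPa.
σ = E·ε = 102000 MPa × 2.3×10⁻³ = 235 MPa.

235 MPa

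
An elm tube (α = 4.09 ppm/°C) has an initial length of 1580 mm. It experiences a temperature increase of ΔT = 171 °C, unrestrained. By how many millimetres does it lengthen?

ΔL = α·L₀·ΔT = 4.09×10⁻⁶ × 1580 mm × 171.0 K = 1.11 mm.

1.11 mm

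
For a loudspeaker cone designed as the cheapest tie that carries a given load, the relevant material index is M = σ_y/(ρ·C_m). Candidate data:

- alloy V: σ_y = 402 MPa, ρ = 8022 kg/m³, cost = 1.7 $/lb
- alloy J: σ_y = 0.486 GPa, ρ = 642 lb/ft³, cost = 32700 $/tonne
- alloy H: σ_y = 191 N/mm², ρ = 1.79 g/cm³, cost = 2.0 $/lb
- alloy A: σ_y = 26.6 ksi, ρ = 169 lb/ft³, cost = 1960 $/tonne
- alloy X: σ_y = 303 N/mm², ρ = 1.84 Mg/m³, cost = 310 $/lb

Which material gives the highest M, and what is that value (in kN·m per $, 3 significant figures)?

alloy A, M = 34.6 kN·m per $

Putting every candidate on a common basis:
  alloy V: σ_y = 402.0 MPa, ρ = 8022 kg/m³, cost = 3.748 $/kg
  alloy J: σ_y = 486.0 MPa, ρ = 10280 kg/m³, cost = 32.70 $/kg
  alloy H: σ_y = 191.0 MPa, ρ = 1790 kg/m³, cost = 4.409 $/kg
  alloy A: σ_y = 183.4 MPa, ρ = 2707 kg/m³, cost = 1.960 $/kg
  alloy X: σ_y = 303.0 MPa, ρ = 1840 kg/m³, cost = 683.4 $/kg
  alloy A: M = 34.6 kN·m per $
  alloy H: M = 24.2 kN·m per $
  alloy V: M = 13.4 kN·m per $
  alloy J: M = 1.45 kN·m per $
  alloy X: M = 0.241 kN·m per $
Highest index: alloy A.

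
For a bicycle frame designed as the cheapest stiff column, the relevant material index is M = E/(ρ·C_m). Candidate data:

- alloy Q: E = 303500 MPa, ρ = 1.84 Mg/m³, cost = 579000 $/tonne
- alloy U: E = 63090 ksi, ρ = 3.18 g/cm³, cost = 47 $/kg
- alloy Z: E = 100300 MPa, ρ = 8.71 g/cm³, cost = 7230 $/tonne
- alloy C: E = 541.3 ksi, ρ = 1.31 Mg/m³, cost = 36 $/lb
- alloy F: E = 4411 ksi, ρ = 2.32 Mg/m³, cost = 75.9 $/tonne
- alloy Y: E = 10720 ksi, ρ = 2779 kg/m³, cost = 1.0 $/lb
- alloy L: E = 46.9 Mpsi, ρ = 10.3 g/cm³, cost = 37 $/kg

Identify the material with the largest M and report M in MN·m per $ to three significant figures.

Normalizing units and computing the index:
  alloy Q: E = 303.5 GPa, ρ = 1840 kg/m³, cost = 579.0 $/kg
  alloy U: E = 435.0 GPa, ρ = 3180 kg/m³, cost = 47.00 $/kg
  alloy Z: E = 100.3 GPa, ρ = 8710 kg/m³, cost = 7.230 $/kg
  alloy C: E = 3.732 GPa, ρ = 1310 kg/m³, cost = 79.37 $/kg
  alloy F: E = 30.41 GPa, ρ = 2320 kg/m³, cost = 0.07590 $/kg
  alloy Y: E = 73.91 GPa, ρ = 2779 kg/m³, cost = 2.205 $/kg
  alloy L: E = 323.4 GPa, ρ = 10300 kg/m³, cost = 37.00 $/kg
  alloy F: M = 173 MN·m per $
  alloy Y: M = 12.1 MN·m per $
  alloy U: M = 2.91 MN·m per $
  alloy Z: M = 1.59 MN·m per $
  alloy L: M = 0.849 MN·m per $
  alloy Q: M = 0.285 MN·m per $
  alloy C: M = 0.0359 MN·m per $
Highest index: alloy F.

alloy F, M = 173 MN·m per $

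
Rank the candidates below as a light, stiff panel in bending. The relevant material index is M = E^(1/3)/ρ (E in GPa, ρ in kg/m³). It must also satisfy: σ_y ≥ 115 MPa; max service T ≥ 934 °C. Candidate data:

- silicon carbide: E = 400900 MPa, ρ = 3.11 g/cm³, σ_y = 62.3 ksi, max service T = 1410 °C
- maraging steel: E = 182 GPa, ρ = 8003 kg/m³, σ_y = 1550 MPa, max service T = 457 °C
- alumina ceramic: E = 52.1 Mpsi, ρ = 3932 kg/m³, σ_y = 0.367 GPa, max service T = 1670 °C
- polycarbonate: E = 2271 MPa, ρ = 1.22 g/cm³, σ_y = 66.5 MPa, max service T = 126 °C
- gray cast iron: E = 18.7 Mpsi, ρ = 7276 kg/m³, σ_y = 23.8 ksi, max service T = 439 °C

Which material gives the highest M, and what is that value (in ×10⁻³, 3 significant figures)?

Screen on constraints: σ_y ≥ 115 MPa; max service T ≥ 934 °C. Survivors: silicon carbide, alumina ceramic.
After converting to SI:
  silicon carbide: E = 400.9 GPa, ρ = 3110 kg/m³
  alumina ceramic: E = 359.2 GPa, ρ = 3932 kg/m³
  silicon carbide: M = 2.37×10⁻³
  alumina ceramic: M = 1.81×10⁻³
The maximum is for silicon carbide.

silicon carbide, M = 2.37×10⁻³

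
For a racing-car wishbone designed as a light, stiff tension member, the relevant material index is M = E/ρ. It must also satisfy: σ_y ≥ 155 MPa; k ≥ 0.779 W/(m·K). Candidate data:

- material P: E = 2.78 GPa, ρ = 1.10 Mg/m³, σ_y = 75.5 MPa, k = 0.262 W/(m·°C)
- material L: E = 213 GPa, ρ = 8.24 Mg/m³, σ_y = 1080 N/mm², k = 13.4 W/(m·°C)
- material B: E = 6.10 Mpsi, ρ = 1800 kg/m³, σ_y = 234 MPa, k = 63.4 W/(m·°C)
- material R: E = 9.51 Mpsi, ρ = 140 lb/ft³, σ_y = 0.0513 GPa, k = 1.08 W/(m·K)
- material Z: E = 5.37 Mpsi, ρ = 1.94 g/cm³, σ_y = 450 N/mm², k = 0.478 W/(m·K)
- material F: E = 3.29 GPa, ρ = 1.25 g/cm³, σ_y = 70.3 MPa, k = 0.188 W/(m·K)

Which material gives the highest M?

Screen on constraints: σ_y ≥ 155 MPa; k ≥ 0.779 W/(m·K). Survivors: material L, material B.
Convert each candidate to consistent units, then evaluate M:
  material L: E = 213.0 GPa, ρ = 8240 kg/m³
  material B: E = 42.06 GPa, ρ = 1800 kg/m³
  material L: M = 25.8 MN·m/kg
  material B: M = 23.4 MN·m/kg
Material L has the largest M.

material L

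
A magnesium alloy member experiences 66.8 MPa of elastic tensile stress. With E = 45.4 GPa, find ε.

1.47×10⁻³

ε = σ/E = 66.8 / 45400 = 1.47×10⁻³.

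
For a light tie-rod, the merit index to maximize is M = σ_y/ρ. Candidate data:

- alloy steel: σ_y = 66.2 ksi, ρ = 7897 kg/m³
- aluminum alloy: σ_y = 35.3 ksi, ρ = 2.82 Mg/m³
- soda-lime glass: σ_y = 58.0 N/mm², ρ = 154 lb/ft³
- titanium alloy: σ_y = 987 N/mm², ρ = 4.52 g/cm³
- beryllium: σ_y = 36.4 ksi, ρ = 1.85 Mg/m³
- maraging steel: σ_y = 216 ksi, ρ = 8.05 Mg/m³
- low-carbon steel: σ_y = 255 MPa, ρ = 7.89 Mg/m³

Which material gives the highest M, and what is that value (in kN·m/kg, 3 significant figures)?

titanium alloy, M = 218 kN·m/kg

Normalizing units and computing the index:
  alloy steel: σ_y = 456.4 MPa, ρ = 7897 kg/m³
  aluminum alloy: σ_y = 243.4 MPa, ρ = 2820 kg/m³
  soda-lime glass: σ_y = 58.00 MPa, ρ = 2467 kg/m³
  titanium alloy: σ_y = 987.0 MPa, ρ = 4520 kg/m³
  beryllium: σ_y = 251.0 MPa, ρ = 1850 kg/m³
  maraging steel: σ_y = 1489 MPa, ρ = 8050 kg/m³
  low-carbon steel: σ_y = 255.0 MPa, ρ = 7890 kg/m³
  titanium alloy: M = 218 kN·m/kg
  maraging steel: M = 185 kN·m/kg
  beryllium: M = 136 kN·m/kg
  aluminum alloy: M = 86.3 kN·m/kg
  alloy steel: M = 57.8 kN·m/kg
  low-carbon steel: M = 32.3 kN·m/kg
  soda-lime glass: M = 23.5 kN·m/kg
Titanium alloy has the largest M.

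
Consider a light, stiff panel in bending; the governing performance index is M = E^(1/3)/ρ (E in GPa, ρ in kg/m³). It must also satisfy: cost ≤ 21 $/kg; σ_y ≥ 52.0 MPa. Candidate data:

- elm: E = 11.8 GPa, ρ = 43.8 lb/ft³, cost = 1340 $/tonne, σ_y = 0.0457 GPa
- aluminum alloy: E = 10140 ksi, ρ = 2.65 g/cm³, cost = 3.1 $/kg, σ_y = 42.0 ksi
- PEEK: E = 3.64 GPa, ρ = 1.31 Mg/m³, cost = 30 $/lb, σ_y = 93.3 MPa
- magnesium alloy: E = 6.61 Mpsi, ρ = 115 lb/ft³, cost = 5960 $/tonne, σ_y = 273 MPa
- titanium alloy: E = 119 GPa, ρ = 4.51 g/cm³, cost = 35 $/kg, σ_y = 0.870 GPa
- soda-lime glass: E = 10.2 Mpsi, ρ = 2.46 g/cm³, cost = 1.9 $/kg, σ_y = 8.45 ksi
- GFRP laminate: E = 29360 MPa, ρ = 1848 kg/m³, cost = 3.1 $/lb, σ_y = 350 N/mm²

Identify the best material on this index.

magnesium alloy

Screen on constraints: cost ≤ 21 $/kg; σ_y ≥ 52.0 MPa. Survivors: aluminum alloy, magnesium alloy, soda-lime glass, GFRP laminate.
Normalizing units and computing the index:
  aluminum alloy: E = 69.91 GPa, ρ = 2650 kg/m³
  magnesium alloy: E = 45.57 GPa, ρ = 1842 kg/m³
  soda-lime glass: E = 70.33 GPa, ρ = 2460 kg/m³
  GFRP laminate: E = 29.36 GPa, ρ = 1848 kg/m³
  magnesium alloy: M = 1.94×10⁻³
  soda-lime glass: M = 1.68×10⁻³
  GFRP laminate: M = 1.67×10⁻³
  aluminum alloy: M = 1.55×10⁻³
Magnesium alloy ranks first.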